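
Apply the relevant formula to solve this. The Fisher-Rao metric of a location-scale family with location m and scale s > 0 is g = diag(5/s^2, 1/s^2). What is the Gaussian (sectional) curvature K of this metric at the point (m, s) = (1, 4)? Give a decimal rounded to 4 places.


The metric has the form g = (A dm^2 + B ds^2)/s^2 with A = 5, B = 1.
Substitute u = sqrt(A/B)*m: g = B*(du^2 + ds^2)/s^2, i.e. B times the
Poincare upper half-plane metric, which has constant Gaussian curvature -1.
Scaling a 2D metric by a constant c divides the Gaussian curvature by c,
so K = -1/B = -1/(1) = -1.0000 everywhere (the point (m, s) = (1, 4) is irrelevant:
the curvature is constant).
The requested Gaussian curvature is K = -1.0000.

-1.0000


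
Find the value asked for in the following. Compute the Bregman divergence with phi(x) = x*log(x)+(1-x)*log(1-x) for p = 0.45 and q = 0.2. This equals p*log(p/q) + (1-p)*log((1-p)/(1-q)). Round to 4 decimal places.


Bregman divergence with negative entropy generator:
D = p*log(p/q) + (1-p)*log((1-p)/(1-q)).
p = 0.45, q = 0.2.
p*log(p/q) = 0.45*log(0.45/0.2) = 0.364919.
(1-p)*log((1-p)/(1-q)) = 0.55*log(0.55/0.8) = -0.206081.
D = 0.364919 + -0.206081 = 0.1588

0.1588


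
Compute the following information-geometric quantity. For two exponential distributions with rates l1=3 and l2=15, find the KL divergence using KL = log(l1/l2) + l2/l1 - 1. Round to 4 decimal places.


KL divergence for exponential family:
KL = log(l1/l2) + l2/l1 - 1.
log(3/15) = -1.609438.
15/3 = 5.0.
KL = -1.609438 + 5.0 - 1 = 2.3906

2.3906


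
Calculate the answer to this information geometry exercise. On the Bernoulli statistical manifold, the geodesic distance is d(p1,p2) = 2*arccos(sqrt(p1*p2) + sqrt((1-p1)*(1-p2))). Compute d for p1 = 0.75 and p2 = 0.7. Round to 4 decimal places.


Geodesic distance on Bernoulli manifold:
d(p1,p2) = 2*arccos(sqrt(p1*p2) + sqrt((1-p1)*(1-p2))).
sqrt(p1*p2) = sqrt(0.75*0.7) = 0.724569.
sqrt((1-p1)*(1-p2)) = sqrt(0.25*0.3) = 0.273861.
arg = 0.724569 + 0.273861 = 0.99843.
d = 2*arccos(0.99843) = 0.1121

0.1121


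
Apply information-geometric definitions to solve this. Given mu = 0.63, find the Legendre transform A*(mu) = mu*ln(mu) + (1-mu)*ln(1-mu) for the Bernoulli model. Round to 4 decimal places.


Legendre transform for Bernoulli:
A*(mu) = mu*log(mu) + (1-mu)*log(1-mu).
mu = 0.63, 1-mu = 0.37.
mu*log(mu) = 0.63*log(0.63) = -0.291082.
(1-mu)*log(1-mu) = 0.37*log(0.37) = -0.367873.
A* = -0.291082 + -0.367873 = -0.6590

-0.6590


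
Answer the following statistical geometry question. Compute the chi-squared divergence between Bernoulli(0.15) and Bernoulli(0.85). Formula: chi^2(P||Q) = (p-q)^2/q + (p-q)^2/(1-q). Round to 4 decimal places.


Chi-squared divergence between Bernoulli distributions:
chi^2 = (p-q)^2/q + (p-q)^2/(1-q).
p = 0.15, q = 0.85, p-q = -0.7.
(p-q)^2 = 0.49.
term1 = 0.49/0.85 = 0.576471.
term2 = 0.49/0.15 = 3.266667.
chi^2 = 0.576471 + 3.266667 = 3.8431

3.8431


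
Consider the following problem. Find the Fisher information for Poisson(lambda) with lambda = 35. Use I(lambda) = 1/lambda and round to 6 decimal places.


Fisher information for Poisson: I(lambda) = 1/lambda.
lambda = 35.
I(lambda) = 1/35 = 0.028571

0.028571


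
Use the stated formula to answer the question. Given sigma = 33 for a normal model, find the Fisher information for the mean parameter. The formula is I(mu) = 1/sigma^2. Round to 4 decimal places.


The Fisher information for the mean of a normal distribution is I(mu) = 1/sigma^2.
sigma = 33, so sigma^2 = 1089.
I(mu) = 1/1089 = 0.0009

0.0009


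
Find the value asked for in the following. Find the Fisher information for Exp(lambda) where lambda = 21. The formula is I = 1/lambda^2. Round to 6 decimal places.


Fisher information for exponential: I(lambda) = 1/lambda^2.
lambda = 21, lambda^2 = 441.
I = 1/441 = 0.002268

0.002268


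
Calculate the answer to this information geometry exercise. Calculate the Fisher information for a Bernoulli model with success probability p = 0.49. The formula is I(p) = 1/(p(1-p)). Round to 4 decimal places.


For Bernoulli(p), Fisher information is I(p) = 1/(p*(1-p)).
p = 0.49, 1-p = 0.51.
p*(1-p) = 0.2499.
I(p) = 1/0.2499 = 4.0016

4.0016


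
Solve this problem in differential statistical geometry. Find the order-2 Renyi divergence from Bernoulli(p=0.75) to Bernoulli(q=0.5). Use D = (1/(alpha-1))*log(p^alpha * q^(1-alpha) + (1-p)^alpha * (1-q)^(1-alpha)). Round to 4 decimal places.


Renyi divergence of order alpha between Bernoulli distributions:
D = (1/(alpha-1))*log(p^alpha * q^(1-alpha) + (1-p)^alpha * (1-q)^(1-alpha)).
alpha = 2, p = 0.75, q = 0.5.
p^alpha * q^(1-alpha) = 0.75^2 * 0.5^-1 = 1.125.
(1-p)^alpha * (1-q)^(1-alpha) = 0.25^2 * 0.5^-1 = 0.125.
sum = 1.125 + 0.125 = 1.25.
D = (1/1)*log(1.25) = 0.2231

0.2231


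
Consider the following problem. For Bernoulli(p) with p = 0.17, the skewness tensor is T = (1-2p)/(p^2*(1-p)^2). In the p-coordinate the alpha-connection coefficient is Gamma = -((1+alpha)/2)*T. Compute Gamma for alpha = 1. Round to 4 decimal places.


Skewness (Amari-Chentsov) tensor: T = (1-2p)/(p^2*(1-p)^2).
p = 0.17, 1-2p = 0.66, p^2 = 0.0289, (1-p)^2 = 0.6889.
T = 0.66/(0.0289 * 0.6889) = 33.150487.
In the p-coordinate, Gamma^(alpha) = Gamma^(0) - (alpha/2)*T with Gamma^(0) = (1/2)*g'(p) = -T/2,
so Gamma^(alpha) = -((1+alpha)/2)*T.
alpha = 1, -(1+alpha)/2 = -1.0.
Gamma = -1.0 * 33.150487 = -33.1505

-33.1505


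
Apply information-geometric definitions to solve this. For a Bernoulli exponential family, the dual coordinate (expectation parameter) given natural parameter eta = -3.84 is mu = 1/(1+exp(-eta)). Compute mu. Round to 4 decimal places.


Dual coordinate (expectation parameter) for Bernoulli:
mu = 1/(1+exp(-eta)).
eta = -3.84.
exp(-eta) = exp(3.84) = 46.525474.
mu = 1/(1+46.525474) = 0.0210

0.0210


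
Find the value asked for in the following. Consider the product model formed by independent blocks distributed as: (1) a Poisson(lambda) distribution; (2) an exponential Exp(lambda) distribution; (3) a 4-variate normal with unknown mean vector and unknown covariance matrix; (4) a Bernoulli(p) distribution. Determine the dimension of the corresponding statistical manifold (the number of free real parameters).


The dimension of a statistical manifold equals the number of free
(independent) real parameters of the model. For a product of independent
blocks the parameter counts add.
- Poisson (lambda): 1.
- exponential (lambda): 1.
- 4-variate normal: 4 (mean) + 4*5/2 = 10 (symmetric covariance) = 14.
- Bernoulli (p): 1.
Total = 1 + 1 + 14 + 1 = 17.
Dimension = 17

17


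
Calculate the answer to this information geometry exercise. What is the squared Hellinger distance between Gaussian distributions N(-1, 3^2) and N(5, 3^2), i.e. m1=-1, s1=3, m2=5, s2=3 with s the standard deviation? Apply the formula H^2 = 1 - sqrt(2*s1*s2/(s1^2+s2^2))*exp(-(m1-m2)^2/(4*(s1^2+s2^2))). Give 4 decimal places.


Squared Hellinger distance for Gaussians:
H^2 = 1 - sqrt(2*s1*s2/(s1^2+s2^2)) * exp(-(m1-m2)^2/(4*(s1^2+s2^2))).
s1^2 = 9, s2^2 = 9, s1^2+s2^2 = 18.
sqrt(2*3*3/(18)) = 1.0.
(m1-m2)^2 = (-6)^2 = 36.
exp(-36/(4*18)) = exp(-0.5) = 0.606531.
H^2 = 1 - 1.0*0.606531 = 0.3935

0.3935


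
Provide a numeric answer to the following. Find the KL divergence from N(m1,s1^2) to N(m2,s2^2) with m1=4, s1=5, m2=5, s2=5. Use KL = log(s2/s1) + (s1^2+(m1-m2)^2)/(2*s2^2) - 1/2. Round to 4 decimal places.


KL divergence between normal distributions:
KL = log(s2/s1) + (s1^2 + (m1-m2)^2)/(2*s2^2) - 1/2.
log(5/5) = 0.0.
(5^2 + (4-5)^2)/(2*5^2) = (25 + 1)/50 = 0.52.
KL = 0.0 + 0.52 - 0.5 = 0.0200

0.0200


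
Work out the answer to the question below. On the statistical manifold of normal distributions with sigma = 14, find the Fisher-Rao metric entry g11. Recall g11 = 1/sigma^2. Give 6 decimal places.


For the 2-parameter normal family, the Fisher metric has:
  g11 = 1/sigma^2, g22 = 2/sigma^2.
sigma = 14, sigma^2 = 196.
g11 = 0.005102

0.005102


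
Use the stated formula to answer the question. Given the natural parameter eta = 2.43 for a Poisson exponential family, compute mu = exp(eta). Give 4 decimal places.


Expectation parameter for Poisson exponential family:
mu = exp(eta).
eta = 2.43.
mu = exp(2.43) = 11.3589

11.3589


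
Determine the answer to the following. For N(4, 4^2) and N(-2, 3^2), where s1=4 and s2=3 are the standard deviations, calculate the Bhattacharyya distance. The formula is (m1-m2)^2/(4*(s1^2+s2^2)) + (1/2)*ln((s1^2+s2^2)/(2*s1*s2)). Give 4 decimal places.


Bhattacharyya distance between two Gaussians:
DB = (m1-m2)^2/(4*(s1^2+s2^2)) + (1/2)*ln((s1^2+s2^2)/(2*s1*s2)).
(m1-m2)^2 = (6)^2 = 36.
s1^2+s2^2 = 16 + 9 = 25.
term1 = 36/100 = 0.36.
term2 = 0.5*ln(25/24.0) = 0.020411.
DB = 0.36 + 0.020411 = 0.3804

0.3804


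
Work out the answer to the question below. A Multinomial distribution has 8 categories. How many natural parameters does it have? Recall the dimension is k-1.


Exponential family dimension calculation:
For Multinomial with k=8 categories, dim = k-1 = 7.

7


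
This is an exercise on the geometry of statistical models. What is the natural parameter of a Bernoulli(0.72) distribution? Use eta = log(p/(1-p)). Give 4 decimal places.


Natural parameter for Bernoulli: eta = log(p/(1-p)).
p = 0.72, 1-p = 0.28.
p/(1-p) = 2.571429.
eta = log(2.571429) = 0.9445

0.9445


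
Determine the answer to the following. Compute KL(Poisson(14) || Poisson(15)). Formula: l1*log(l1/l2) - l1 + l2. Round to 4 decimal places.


KL divergence for Poisson:
KL = l1*log(l1/l2) - l1 + l2.
l1 = 14, l2 = 15.
log(14/15) = -0.068993.
l1*log(l1/l2) = 14 * -0.068993 = -0.9659.
KL = -0.9659 - 14 + 15 = 0.0341

0.0341


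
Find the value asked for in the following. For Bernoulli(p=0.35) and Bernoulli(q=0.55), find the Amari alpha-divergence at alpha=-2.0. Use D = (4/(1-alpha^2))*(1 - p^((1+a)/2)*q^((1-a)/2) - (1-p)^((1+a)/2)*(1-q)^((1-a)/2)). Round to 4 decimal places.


Amari alpha-divergence:
D = (4/(1-alpha^2))*(1 - p^((1+a)/2)*q^((1-a)/2) - (1-p)^((1+a)/2)*(1-q)^((1-a)/2)).
alpha = -2.0, p = 0.35, q = 0.55.
e1 = (1+alpha)/2 = -0.5, e2 = (1-alpha)/2 = 1.5.
t1 = p^e1 * q^e2 = 0.35^-0.5 * 0.55^1.5 = 0.689461.
t2 = (1-p)^e1 * (1-q)^e2 = 0.65^-0.5 * 0.45^1.5 = 0.374423.
4/(1-alpha^2) = -1.333333.
D = -1.333333*(1 - 0.689461 - 0.374423) = 0.0852

0.0852


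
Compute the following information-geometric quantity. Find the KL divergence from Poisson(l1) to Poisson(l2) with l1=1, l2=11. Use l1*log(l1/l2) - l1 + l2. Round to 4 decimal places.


KL divergence for Poisson:
KL = l1*log(l1/l2) - l1 + l2.
l1 = 1, l2 = 11.
log(1/11) = -2.397895.
l1*log(l1/l2) = 1 * -2.397895 = -2.397895.
KL = -2.397895 - 1 + 11 = 7.6021

7.6021


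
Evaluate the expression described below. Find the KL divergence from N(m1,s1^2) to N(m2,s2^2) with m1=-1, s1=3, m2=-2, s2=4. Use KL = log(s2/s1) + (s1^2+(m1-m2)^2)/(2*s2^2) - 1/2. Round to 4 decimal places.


KL divergence between normal distributions:
KL = log(s2/s1) + (s1^2 + (m1-m2)^2)/(2*s2^2) - 1/2.
log(4/3) = 0.287682.
(3^2 + (-1--2)^2)/(2*4^2) = (9 + 1)/32 = 0.3125.
KL = 0.287682 + 0.3125 - 0.5 = 0.1002

0.1002


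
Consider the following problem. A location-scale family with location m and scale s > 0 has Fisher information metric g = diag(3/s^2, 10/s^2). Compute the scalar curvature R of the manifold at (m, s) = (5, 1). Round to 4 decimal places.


The metric has the form g = (A dm^2 + B ds^2)/s^2 with A = 3, B = 10.
Substitute u = sqrt(A/B)*m: g = B*(du^2 + ds^2)/s^2, i.e. B times the
Poincare upper half-plane metric, which has constant Gaussian curvature -1.
Scaling a 2D metric by a constant c divides the Gaussian curvature by c,
so K = -1/B = -1/(10) = -0.1000 everywhere (the point (m, s) = (5, 1) is irrelevant:
the curvature is constant).
Scalar curvature in dimension 2: R = 2K = -2/(10) = -0.2000.

-0.2000


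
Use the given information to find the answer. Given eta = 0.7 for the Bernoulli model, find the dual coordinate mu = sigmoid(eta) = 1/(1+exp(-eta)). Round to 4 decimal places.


Dual coordinate (expectation parameter) for Bernoulli:
mu = 1/(1+exp(-eta)).
eta = 0.7.
exp(-eta) = exp(-0.7) = 0.496585.
mu = 1/(1+0.496585) = 0.6682

0.6682


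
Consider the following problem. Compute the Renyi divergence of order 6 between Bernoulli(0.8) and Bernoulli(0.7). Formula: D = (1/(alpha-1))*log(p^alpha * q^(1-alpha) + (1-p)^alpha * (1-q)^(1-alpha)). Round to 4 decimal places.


Renyi divergence of order alpha between Bernoulli distributions:
D = (1/(alpha-1))*log(p^alpha * q^(1-alpha) + (1-p)^alpha * (1-q)^(1-alpha)).
alpha = 6, p = 0.8, q = 0.7.
p^alpha * q^(1-alpha) = 0.8^6 * 0.7^-5 = 1.559731.
(1-p)^alpha * (1-q)^(1-alpha) = 0.2^6 * 0.3^-5 = 0.026337.
sum = 1.559731 + 0.026337 = 1.586069.
D = (1/5)*log(1.586069) = 0.0923

0.0923


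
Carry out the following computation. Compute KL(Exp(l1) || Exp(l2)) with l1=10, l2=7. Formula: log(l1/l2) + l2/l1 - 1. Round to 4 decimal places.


KL divergence for exponential family:
KL = log(l1/l2) + l2/l1 - 1.
log(10/7) = 0.356675.
7/10 = 0.7.
KL = 0.356675 + 0.7 - 1 = 0.0567

0.0567


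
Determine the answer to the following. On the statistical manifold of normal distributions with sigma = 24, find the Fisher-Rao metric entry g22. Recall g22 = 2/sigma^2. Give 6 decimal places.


For the 2-parameter normal family, the Fisher metric has:
  g11 = 1/sigma^2, g22 = 2/sigma^2.
sigma = 24, sigma^2 = 576.
g22 = 0.003472

0.003472


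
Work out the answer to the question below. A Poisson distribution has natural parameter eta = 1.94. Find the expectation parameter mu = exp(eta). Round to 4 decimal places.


Expectation parameter for Poisson exponential family:
mu = exp(eta).
eta = 1.94.
mu = exp(1.94) = 6.9588

6.9588


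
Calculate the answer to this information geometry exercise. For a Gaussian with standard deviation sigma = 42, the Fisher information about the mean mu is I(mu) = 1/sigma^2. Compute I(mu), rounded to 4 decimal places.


The Fisher information for the mean of a normal distribution is I(mu) = 1/sigma^2.
sigma = 42, so sigma^2 = 1764.
I(mu) = 1/1764 = 0.0006

0.0006


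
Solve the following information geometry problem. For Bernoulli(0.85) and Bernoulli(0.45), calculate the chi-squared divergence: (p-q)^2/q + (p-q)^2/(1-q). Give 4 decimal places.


Chi-squared divergence between Bernoulli distributions:
chi^2 = (p-q)^2/q + (p-q)^2/(1-q).
p = 0.85, q = 0.45, p-q = 0.4.
(p-q)^2 = 0.16.
term1 = 0.16/0.45 = 0.355556.
term2 = 0.16/0.55 = 0.290909.
chi^2 = 0.355556 + 0.290909 = 0.6465

0.6465


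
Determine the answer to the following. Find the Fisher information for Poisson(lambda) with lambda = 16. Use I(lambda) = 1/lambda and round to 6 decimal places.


Fisher information for Poisson: I(lambda) = 1/lambda.
lambda = 16.
I(lambda) = 1/16 = 0.062500

0.062500


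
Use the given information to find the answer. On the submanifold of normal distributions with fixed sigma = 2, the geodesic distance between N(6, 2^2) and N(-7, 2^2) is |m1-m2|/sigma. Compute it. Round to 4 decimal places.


On the fixed-variance normal subfamily, geodesic distance = |m1-m2|/sigma.
|6 - -7| = 13.
sigma = 2.
d = 13/2 = 6.5000

6.5000


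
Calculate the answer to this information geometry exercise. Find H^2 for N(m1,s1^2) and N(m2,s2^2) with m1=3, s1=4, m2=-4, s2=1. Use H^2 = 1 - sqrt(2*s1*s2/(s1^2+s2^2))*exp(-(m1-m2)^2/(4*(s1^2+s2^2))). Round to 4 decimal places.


Squared Hellinger distance for Gaussians:
H^2 = 1 - sqrt(2*s1*s2/(s1^2+s2^2)) * exp(-(m1-m2)^2/(4*(s1^2+s2^2))).
s1^2 = 16, s2^2 = 1, s1^2+s2^2 = 17.
sqrt(2*4*1/(17)) = 0.685994.
(m1-m2)^2 = (7)^2 = 49.
exp(-49/(4*17)) = exp(-0.720588) = 0.486466.
H^2 = 1 - 0.685994*0.486466 = 0.6663

0.6663


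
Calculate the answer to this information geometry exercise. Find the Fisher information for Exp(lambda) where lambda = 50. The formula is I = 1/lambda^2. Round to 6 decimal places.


Fisher information for exponential: I(lambda) = 1/lambda^2.
lambda = 50, lambda^2 = 2500.
I = 1/2500 = 0.000400

0.000400


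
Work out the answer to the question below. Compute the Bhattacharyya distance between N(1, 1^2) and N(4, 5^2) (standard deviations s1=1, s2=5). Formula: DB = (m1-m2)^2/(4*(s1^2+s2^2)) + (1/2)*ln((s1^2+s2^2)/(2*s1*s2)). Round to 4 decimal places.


Bhattacharyya distance between two Gaussians:
DB = (m1-m2)^2/(4*(s1^2+s2^2)) + (1/2)*ln((s1^2+s2^2)/(2*s1*s2)).
(m1-m2)^2 = (-3)^2 = 9.
s1^2+s2^2 = 1 + 25 = 26.
term1 = 9/104 = 0.086538.
term2 = 0.5*ln(26/10.0) = 0.477756.
DB = 0.086538 + 0.477756 = 0.5643

0.5643


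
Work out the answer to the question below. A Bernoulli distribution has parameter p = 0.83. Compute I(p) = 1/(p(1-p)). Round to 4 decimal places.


For Bernoulli(p), Fisher information is I(p) = 1/(p*(1-p)).
p = 0.83, 1-p = 0.17.
p*(1-p) = 0.1411.
I(p) = 1/0.1411 = 7.0872

7.0872


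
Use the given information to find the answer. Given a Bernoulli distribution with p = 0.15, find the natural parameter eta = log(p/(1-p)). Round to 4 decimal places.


Natural parameter for Bernoulli: eta = log(p/(1-p)).
p = 0.15, 1-p = 0.85.
p/(1-p) = 0.176471.
eta = log(0.176471) = -1.7346

-1.7346


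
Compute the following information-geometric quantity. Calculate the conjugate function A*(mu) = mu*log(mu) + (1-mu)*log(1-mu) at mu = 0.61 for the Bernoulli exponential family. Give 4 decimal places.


Legendre transform for Bernoulli:
A*(mu) = mu*log(mu) + (1-mu)*log(1-mu).
mu = 0.61, 1-mu = 0.39.
mu*log(mu) = 0.61*log(0.61) = -0.301521.
(1-mu)*log(1-mu) = 0.39*log(0.39) = -0.367227.
A* = -0.301521 + -0.367227 = -0.6687

-0.6687


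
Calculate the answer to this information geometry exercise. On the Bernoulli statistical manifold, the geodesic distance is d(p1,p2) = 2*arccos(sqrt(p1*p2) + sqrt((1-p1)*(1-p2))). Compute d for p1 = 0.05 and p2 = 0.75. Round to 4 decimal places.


Geodesic distance on Bernoulli manifold:
d(p1,p2) = 2*arccos(sqrt(p1*p2) + sqrt((1-p1)*(1-p2))).
sqrt(p1*p2) = sqrt(0.05*0.75) = 0.193649.
sqrt((1-p1)*(1-p2)) = sqrt(0.95*0.25) = 0.48734.
arg = 0.193649 + 0.48734 = 0.680989.
d = 2*arccos(0.680989) = 1.6434

1.6434


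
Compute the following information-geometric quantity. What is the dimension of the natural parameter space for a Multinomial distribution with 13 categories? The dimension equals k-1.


Exponential family dimension calculation:
For Multinomial with k=13 categories, dim = k-1 = 12.

12


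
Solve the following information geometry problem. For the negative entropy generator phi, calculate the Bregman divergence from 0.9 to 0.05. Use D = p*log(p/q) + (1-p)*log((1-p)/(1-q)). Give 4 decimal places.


Bregman divergence with negative entropy generator:
D = p*log(p/q) + (1-p)*log((1-p)/(1-q)).
p = 0.9, q = 0.05.
p*log(p/q) = 0.9*log(0.9/0.05) = 2.601335.
(1-p)*log((1-p)/(1-q)) = 0.1*log(0.1/0.95) = -0.225129.
D = 2.601335 + -0.225129 = 2.3762

2.3762


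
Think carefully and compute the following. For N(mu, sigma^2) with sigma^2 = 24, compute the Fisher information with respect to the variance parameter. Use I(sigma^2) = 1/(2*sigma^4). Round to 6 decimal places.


Fisher information for variance: I(sigma^2) = 1/(2*sigma^4).
sigma^2 = 24, so sigma^4 = 576.
I = 1/(2*576) = 1/1152 = 0.000868

0.000868


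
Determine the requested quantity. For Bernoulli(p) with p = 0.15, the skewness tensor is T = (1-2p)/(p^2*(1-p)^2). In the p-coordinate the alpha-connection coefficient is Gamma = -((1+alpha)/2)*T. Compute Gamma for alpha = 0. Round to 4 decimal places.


Skewness (Amari-Chentsov) tensor: T = (1-2p)/(p^2*(1-p)^2).
p = 0.15, 1-2p = 0.7, p^2 = 0.0225, (1-p)^2 = 0.7225.
T = 0.7/(0.0225 * 0.7225) = 43.060361.
In the p-coordinate, Gamma^(alpha) = Gamma^(0) - (alpha/2)*T with Gamma^(0) = (1/2)*g'(p) = -T/2,
so Gamma^(alpha) = -((1+alpha)/2)*T.
alpha = 0, -(1+alpha)/2 = -0.5.
Gamma = -0.5 * 43.060361 = -21.5302

-21.5302


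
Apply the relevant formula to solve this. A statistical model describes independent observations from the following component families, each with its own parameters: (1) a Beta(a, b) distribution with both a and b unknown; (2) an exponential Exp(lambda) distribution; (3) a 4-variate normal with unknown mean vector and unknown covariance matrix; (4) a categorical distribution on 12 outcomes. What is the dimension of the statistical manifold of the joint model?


The dimension of a statistical manifold equals the number of free
(independent) real parameters of the model. For a product of independent
blocks the parameter counts add.
- Beta (a, b): 2.
- exponential (lambda): 1.
- 4-variate normal: 4 (mean) + 4*5/2 = 10 (symmetric covariance) = 14.
- categorical on 12 outcomes (probabilities sum to 1): 12-1 = 11.
Total = 2 + 1 + 14 + 11 = 28.
Dimension = 28

28


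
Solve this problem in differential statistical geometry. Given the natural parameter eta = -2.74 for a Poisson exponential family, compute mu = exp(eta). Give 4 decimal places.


Expectation parameter for Poisson exponential family:
mu = exp(eta).
eta = -2.74.
mu = exp(-2.74) = 0.0646

0.0646


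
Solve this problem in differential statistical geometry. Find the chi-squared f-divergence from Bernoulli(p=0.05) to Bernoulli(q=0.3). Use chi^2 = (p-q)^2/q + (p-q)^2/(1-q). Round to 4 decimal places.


Chi-squared divergence between Bernoulli distributions:
chi^2 = (p-q)^2/q + (p-q)^2/(1-q).
p = 0.05, q = 0.3, p-q = -0.25.
(p-q)^2 = 0.0625.
term1 = 0.0625/0.3 = 0.208333.
term2 = 0.0625/0.7 = 0.089286.
chi^2 = 0.208333 + 0.089286 = 0.2976

0.2976


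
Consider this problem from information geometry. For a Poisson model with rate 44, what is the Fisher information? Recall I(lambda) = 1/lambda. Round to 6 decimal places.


Fisher information for Poisson: I(lambda) = 1/lambda.
lambda = 44.
I(lambda) = 1/44 = 0.022727

0.022727


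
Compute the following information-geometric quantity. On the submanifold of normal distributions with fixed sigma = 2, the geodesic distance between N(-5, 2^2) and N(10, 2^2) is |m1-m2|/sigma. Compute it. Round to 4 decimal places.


On the fixed-variance normal subfamily, geodesic distance = |m1-m2|/sigma.
|-5 - 10| = 15.
sigma = 2.
d = 15/2 = 7.5000

7.5000


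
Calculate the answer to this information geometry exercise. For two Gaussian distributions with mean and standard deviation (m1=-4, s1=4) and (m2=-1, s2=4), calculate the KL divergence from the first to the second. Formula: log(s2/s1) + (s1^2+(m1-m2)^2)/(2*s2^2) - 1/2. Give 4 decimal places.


KL divergence between normal distributions:
KL = log(s2/s1) + (s1^2 + (m1-m2)^2)/(2*s2^2) - 1/2.
log(4/4) = 0.0.
(4^2 + (-4--1)^2)/(2*4^2) = (16 + 9)/32 = 0.78125.
KL = 0.0 + 0.78125 - 0.5 = 0.2813

0.2813


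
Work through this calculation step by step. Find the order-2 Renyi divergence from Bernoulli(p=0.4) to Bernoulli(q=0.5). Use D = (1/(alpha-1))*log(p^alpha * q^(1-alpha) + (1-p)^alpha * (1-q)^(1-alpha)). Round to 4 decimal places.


Renyi divergence of order alpha between Bernoulli distributions:
D = (1/(alpha-1))*log(p^alpha * q^(1-alpha) + (1-p)^alpha * (1-q)^(1-alpha)).
alpha = 2, p = 0.4, q = 0.5.
p^alpha * q^(1-alpha) = 0.4^2 * 0.5^-1 = 0.32.
(1-p)^alpha * (1-q)^(1-alpha) = 0.6^2 * 0.5^-1 = 0.72.
sum = 0.32 + 0.72 = 1.04.
D = (1/1)*log(1.04) = 0.0392

0.0392


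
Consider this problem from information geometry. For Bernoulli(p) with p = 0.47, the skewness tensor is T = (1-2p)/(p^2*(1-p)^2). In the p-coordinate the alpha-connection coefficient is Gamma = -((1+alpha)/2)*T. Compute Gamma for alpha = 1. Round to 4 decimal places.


Skewness (Amari-Chentsov) tensor: T = (1-2p)/(p^2*(1-p)^2).
p = 0.47, 1-2p = 0.06, p^2 = 0.2209, (1-p)^2 = 0.2809.
T = 0.06/(0.2209 * 0.2809) = 0.96695.
In the p-coordinate, Gamma^(alpha) = Gamma^(0) - (alpha/2)*T with Gamma^(0) = (1/2)*g'(p) = -T/2,
so Gamma^(alpha) = -((1+alpha)/2)*T.
alpha = 1, -(1+alpha)/2 = -1.0.
Gamma = -1.0 * 0.96695 = -0.9669

-0.9669


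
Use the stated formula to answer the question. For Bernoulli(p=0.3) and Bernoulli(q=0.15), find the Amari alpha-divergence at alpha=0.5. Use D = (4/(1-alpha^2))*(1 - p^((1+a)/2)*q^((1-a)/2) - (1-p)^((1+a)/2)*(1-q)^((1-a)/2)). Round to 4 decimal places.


Amari alpha-divergence:
D = (4/(1-alpha^2))*(1 - p^((1+a)/2)*q^((1-a)/2) - (1-p)^((1+a)/2)*(1-q)^((1-a)/2)).
alpha = 0.5, p = 0.3, q = 0.15.
e1 = (1+alpha)/2 = 0.75, e2 = (1-alpha)/2 = 0.25.
t1 = p^e1 * q^e2 = 0.3^0.75 * 0.15^0.25 = 0.252269.
t2 = (1-p)^e1 * (1-q)^e2 = 0.7^0.75 * 0.85^0.25 = 0.734815.
4/(1-alpha^2) = 5.333333.
D = 5.333333*(1 - 0.252269 - 0.734815) = 0.0689

0.0689


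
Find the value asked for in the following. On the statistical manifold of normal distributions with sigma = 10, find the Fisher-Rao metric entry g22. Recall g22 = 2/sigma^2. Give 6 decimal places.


For the 2-parameter normal family, the Fisher metric has:
  g11 = 1/sigma^2, g22 = 2/sigma^2.
sigma = 10, sigma^2 = 100.
g22 = 0.020000

0.020000


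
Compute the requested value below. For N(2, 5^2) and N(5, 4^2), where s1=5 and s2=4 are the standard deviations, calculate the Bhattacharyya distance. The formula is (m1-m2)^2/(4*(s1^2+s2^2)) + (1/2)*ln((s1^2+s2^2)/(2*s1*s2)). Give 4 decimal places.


Bhattacharyya distance between two Gaussians:
DB = (m1-m2)^2/(4*(s1^2+s2^2)) + (1/2)*ln((s1^2+s2^2)/(2*s1*s2)).
(m1-m2)^2 = (-3)^2 = 9.
s1^2+s2^2 = 25 + 16 = 41.
term1 = 9/164 = 0.054878.
term2 = 0.5*ln(41/40.0) = 0.012346.
DB = 0.054878 + 0.012346 = 0.0672

0.0672


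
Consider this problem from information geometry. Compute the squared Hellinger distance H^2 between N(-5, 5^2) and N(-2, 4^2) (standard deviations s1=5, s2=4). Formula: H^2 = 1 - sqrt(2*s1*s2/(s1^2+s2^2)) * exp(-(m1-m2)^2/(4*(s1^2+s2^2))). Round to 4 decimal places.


Squared Hellinger distance for Gaussians:
H^2 = 1 - sqrt(2*s1*s2/(s1^2+s2^2)) * exp(-(m1-m2)^2/(4*(s1^2+s2^2))).
s1^2 = 25, s2^2 = 16, s1^2+s2^2 = 41.
sqrt(2*5*4/(41)) = 0.98773.
(m1-m2)^2 = (-3)^2 = 9.
exp(-9/(4*41)) = exp(-0.054878) = 0.946601.
H^2 = 1 - 0.98773*0.946601 = 0.0650

0.0650


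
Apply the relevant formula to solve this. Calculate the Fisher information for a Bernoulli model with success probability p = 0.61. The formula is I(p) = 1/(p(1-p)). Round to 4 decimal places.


For Bernoulli(p), Fisher information is I(p) = 1/(p*(1-p)).
p = 0.61, 1-p = 0.39.
p*(1-p) = 0.2379.
I(p) = 1/0.2379 = 4.2034

4.2034


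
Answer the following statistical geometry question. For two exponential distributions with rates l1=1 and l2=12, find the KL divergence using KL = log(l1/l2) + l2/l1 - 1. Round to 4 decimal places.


KL divergence for exponential family:
KL = log(l1/l2) + l2/l1 - 1.
log(1/12) = -2.484907.
12/1 = 12.0.
KL = -2.484907 + 12.0 - 1 = 8.5151

8.5151


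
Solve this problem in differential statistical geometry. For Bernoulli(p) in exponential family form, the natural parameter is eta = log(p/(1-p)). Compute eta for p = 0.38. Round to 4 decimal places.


Natural parameter for Bernoulli: eta = log(p/(1-p)).
p = 0.38, 1-p = 0.62.
p/(1-p) = 0.612903.
eta = log(0.612903) = -0.4895

-0.4895


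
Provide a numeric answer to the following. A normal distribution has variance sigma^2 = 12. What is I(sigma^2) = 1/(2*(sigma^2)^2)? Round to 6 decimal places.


Fisher information for variance: I(sigma^2) = 1/(2*sigma^4).
sigma^2 = 12, so sigma^4 = 144.
I = 1/(2*144) = 1/288 = 0.003472

0.003472


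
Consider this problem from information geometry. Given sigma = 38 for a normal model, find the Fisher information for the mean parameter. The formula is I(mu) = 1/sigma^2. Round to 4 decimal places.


The Fisher information for the mean of a normal distribution is I(mu) = 1/sigma^2.
sigma = 38, so sigma^2 = 1444.
I(mu) = 1/1444 = 0.0007

0.0007


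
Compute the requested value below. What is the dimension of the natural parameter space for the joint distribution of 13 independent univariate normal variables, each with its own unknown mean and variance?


Exponential family dimension calculation:
Each univariate normal has two natural parameters (mu/sigma^2 and -1/(2 sigma^2)).
With 13 independent components, dim = 2 * 13 = 26.

26


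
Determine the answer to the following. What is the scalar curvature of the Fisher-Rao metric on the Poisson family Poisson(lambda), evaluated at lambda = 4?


This family has a single free parameter, so its statistical manifold
is 1-dimensional. The Riemann curvature tensor of any 1-dimensional
Riemannian manifold vanishes identically, so R = 0.

0


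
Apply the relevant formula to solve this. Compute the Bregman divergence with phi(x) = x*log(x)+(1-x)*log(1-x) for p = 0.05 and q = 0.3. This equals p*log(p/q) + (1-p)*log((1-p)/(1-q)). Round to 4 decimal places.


Bregman divergence with negative entropy generator:
D = p*log(p/q) + (1-p)*log((1-p)/(1-q)).
p = 0.05, q = 0.3.
p*log(p/q) = 0.05*log(0.05/0.3) = -0.089588.
(1-p)*log((1-p)/(1-q)) = 0.95*log(0.95/0.7) = 0.290113.
D = -0.089588 + 0.290113 = 0.2005

0.2005


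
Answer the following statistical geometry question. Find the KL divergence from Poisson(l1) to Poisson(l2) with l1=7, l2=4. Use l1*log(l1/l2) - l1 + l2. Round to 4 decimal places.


KL divergence for Poisson:
KL = l1*log(l1/l2) - l1 + l2.
l1 = 7, l2 = 4.
log(7/4) = 0.559616.
l1*log(l1/l2) = 7 * 0.559616 = 3.917311.
KL = 3.917311 - 7 + 4 = 0.9173

0.9173


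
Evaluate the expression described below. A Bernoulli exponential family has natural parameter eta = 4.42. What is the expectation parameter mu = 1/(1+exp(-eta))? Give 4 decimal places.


Dual coordinate (expectation parameter) for Bernoulli:
mu = 1/(1+exp(-eta)).
eta = 4.42.
exp(-eta) = exp(-4.42) = 0.012034.
mu = 1/(1+0.012034) = 0.9881

0.9881


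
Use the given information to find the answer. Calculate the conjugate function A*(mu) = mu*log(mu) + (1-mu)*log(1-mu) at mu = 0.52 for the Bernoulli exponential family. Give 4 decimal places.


Legendre transform for Bernoulli:
A*(mu) = mu*log(mu) + (1-mu)*log(1-mu).
mu = 0.52, 1-mu = 0.48.
mu*log(mu) = 0.52*log(0.52) = -0.340042.
(1-mu)*log(1-mu) = 0.48*log(0.48) = -0.352305.
A* = -0.340042 + -0.352305 = -0.6923

-0.6923


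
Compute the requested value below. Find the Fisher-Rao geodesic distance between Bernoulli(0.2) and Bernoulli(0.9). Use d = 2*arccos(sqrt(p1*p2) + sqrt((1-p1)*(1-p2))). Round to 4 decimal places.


Geodesic distance on Bernoulli manifold:
d(p1,p2) = 2*arccos(sqrt(p1*p2) + sqrt((1-p1)*(1-p2))).
sqrt(p1*p2) = sqrt(0.2*0.9) = 0.424264.
sqrt((1-p1)*(1-p2)) = sqrt(0.8*0.1) = 0.282843.
arg = 0.424264 + 0.282843 = 0.707107.
d = 2*arccos(0.707107) = 1.5708

1.5708


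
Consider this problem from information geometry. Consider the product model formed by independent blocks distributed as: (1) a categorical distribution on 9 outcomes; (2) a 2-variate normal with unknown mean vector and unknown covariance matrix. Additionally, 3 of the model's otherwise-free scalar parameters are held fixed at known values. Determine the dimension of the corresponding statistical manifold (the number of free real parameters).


The dimension of a statistical manifold equals the number of free
(independent) real parameters of the model. For a product of independent
blocks the parameter counts add.
- categorical on 9 outcomes (probabilities sum to 1): 9-1 = 8.
- 2-variate normal: 2 (mean) + 2*3/2 = 3 (symmetric covariance) = 5.
Total = 8 + 5 = 13.
3 parameter(s) fixed at known values: 13 - 3 = 10.
Dimension = 10

10


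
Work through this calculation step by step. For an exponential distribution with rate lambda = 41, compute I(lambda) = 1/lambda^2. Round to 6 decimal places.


Fisher information for exponential: I(lambda) = 1/lambda^2.
lambda = 41, lambda^2 = 1681.
I = 1/1681 = 0.000595

0.000595


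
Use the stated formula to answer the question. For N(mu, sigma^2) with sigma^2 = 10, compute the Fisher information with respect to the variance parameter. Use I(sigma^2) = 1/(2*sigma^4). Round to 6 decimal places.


Fisher information for variance: I(sigma^2) = 1/(2*sigma^4).
sigma^2 = 10, so sigma^4 = 100.
I = 1/(2*100) = 1/200 = 0.005000

0.005000


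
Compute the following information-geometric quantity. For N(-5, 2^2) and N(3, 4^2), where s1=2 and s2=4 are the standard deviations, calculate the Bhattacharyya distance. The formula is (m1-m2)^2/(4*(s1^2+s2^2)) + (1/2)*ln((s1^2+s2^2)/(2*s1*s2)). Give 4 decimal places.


Bhattacharyya distance between two Gaussians:
DB = (m1-m2)^2/(4*(s1^2+s2^2)) + (1/2)*ln((s1^2+s2^2)/(2*s1*s2)).
(m1-m2)^2 = (-8)^2 = 64.
s1^2+s2^2 = 4 + 16 = 20.
term1 = 64/80 = 0.8.
term2 = 0.5*ln(20/16.0) = 0.111572.
DB = 0.8 + 0.111572 = 0.9116

0.9116


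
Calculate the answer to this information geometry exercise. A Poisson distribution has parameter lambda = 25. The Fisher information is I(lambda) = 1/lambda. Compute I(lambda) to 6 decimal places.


Fisher information for Poisson: I(lambda) = 1/lambda.
lambda = 25.
I(lambda) = 1/25 = 0.040000

0.040000


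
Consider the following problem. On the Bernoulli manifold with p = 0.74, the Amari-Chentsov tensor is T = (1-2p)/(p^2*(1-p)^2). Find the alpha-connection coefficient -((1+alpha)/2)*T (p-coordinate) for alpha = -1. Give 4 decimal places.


Skewness (Amari-Chentsov) tensor: T = (1-2p)/(p^2*(1-p)^2).
p = 0.74, 1-2p = -0.48, p^2 = 0.5476, (1-p)^2 = 0.0676.
T = -0.48/(0.5476 * 0.0676) = -12.966749.
In the p-coordinate, Gamma^(alpha) = Gamma^(0) - (alpha/2)*T with Gamma^(0) = (1/2)*g'(p) = -T/2,
so Gamma^(alpha) = -((1+alpha)/2)*T.
alpha = -1, -(1+alpha)/2 = 0.0.
Gamma = 0.0 * -12.966749 = 0.0000

0.0000


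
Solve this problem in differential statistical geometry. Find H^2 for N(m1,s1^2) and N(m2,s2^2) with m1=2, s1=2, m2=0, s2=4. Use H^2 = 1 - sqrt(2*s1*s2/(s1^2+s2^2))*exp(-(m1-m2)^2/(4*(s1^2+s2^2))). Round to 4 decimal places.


Squared Hellinger distance for Gaussians:
H^2 = 1 - sqrt(2*s1*s2/(s1^2+s2^2)) * exp(-(m1-m2)^2/(4*(s1^2+s2^2))).
s1^2 = 4, s2^2 = 16, s1^2+s2^2 = 20.
sqrt(2*2*4/(20)) = 0.894427.
(m1-m2)^2 = (2)^2 = 4.
exp(-4/(4*20)) = exp(-0.05) = 0.951229.
H^2 = 1 - 0.894427*0.951229 = 0.1492

0.1492


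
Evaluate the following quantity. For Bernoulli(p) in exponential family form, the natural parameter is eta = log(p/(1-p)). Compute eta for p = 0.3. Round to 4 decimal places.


Natural parameter for Bernoulli: eta = log(p/(1-p)).
p = 0.3, 1-p = 0.7.
p/(1-p) = 0.428571.
eta = log(0.428571) = -0.8473

-0.8473


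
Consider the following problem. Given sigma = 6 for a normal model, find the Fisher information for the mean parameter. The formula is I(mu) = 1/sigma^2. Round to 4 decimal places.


The Fisher information for the mean of a normal distribution is I(mu) = 1/sigma^2.
sigma = 6, so sigma^2 = 36.
I(mu) = 1/36 = 0.0278

0.0278


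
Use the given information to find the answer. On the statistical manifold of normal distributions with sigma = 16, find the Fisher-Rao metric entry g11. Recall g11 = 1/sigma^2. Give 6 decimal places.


For the 2-parameter normal family, the Fisher metric has:
  g11 = 1/sigma^2, g22 = 2/sigma^2.
sigma = 16, sigma^2 = 256.
g11 = 0.003906

0.003906


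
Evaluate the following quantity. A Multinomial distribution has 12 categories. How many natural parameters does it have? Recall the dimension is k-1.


Exponential family dimension calculation:
For Multinomial with k=12 categories, dim = k-1 = 11.

11


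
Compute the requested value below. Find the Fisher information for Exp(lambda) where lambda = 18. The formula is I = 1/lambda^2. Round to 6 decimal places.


Fisher information for exponential: I(lambda) = 1/lambda^2.
lambda = 18, lambda^2 = 324.
I = 1/324 = 0.003086

0.003086


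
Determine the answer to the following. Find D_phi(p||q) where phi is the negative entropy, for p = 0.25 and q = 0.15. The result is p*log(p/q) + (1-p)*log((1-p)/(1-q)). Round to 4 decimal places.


Bregman divergence with negative entropy generator:
D = p*log(p/q) + (1-p)*log((1-p)/(1-q)).
p = 0.25, q = 0.15.
p*log(p/q) = 0.25*log(0.25/0.15) = 0.127706.
(1-p)*log((1-p)/(1-q)) = 0.75*log(0.75/0.85) = -0.093872.
D = 0.127706 + -0.093872 = 0.0338

0.0338


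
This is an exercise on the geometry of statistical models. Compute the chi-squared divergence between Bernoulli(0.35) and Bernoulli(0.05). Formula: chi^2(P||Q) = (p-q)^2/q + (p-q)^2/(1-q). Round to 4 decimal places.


Chi-squared divergence between Bernoulli distributions:
chi^2 = (p-q)^2/q + (p-q)^2/(1-q).
p = 0.35, q = 0.05, p-q = 0.3.
(p-q)^2 = 0.09.
term1 = 0.09/0.05 = 1.8.
term2 = 0.09/0.95 = 0.094737.
chi^2 = 1.8 + 0.094737 = 1.8947

1.8947


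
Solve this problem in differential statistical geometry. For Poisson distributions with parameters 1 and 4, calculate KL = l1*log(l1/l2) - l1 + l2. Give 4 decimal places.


KL divergence for Poisson:
KL = l1*log(l1/l2) - l1 + l2.
l1 = 1, l2 = 4.
log(1/4) = -1.386294.
l1*log(l1/l2) = 1 * -1.386294 = -1.386294.
KL = -1.386294 - 1 + 4 = 1.6137

1.6137


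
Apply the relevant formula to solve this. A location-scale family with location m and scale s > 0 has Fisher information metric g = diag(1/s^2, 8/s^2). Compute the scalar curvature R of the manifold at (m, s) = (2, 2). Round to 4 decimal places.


The metric has the form g = (A dm^2 + B ds^2)/s^2 with A = 1, B = 8.
Substitute u = sqrt(A/B)*m: g = B*(du^2 + ds^2)/s^2, i.e. B times the
Poincare upper half-plane metric, which has constant Gaussian curvature -1.
Scaling a 2D metric by a constant c divides the Gaussian curvature by c,
so K = -1/B = -1/(8) = -0.1250 everywhere (the point (m, s) = (2, 2) is irrelevant:
the curvature is constant).
Scalar curvature in dimension 2: R = 2K = -2/(8) = -0.2500.

-0.2500


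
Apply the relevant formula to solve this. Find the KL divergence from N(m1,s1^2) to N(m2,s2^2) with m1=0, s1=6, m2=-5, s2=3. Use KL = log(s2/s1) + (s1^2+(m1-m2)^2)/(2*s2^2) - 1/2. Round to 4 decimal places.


KL divergence between normal distributions:
KL = log(s2/s1) + (s1^2 + (m1-m2)^2)/(2*s2^2) - 1/2.
log(3/6) = -0.693147.
(6^2 + (0--5)^2)/(2*3^2) = (36 + 25)/18 = 3.388889.
KL = -0.693147 + 3.388889 - 0.5 = 2.1957

2.1957


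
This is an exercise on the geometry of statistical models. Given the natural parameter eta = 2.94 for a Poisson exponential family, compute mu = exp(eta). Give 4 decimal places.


Expectation parameter for Poisson exponential family:
mu = exp(eta).
eta = 2.94.
mu = exp(2.94) = 18.9158

18.9158


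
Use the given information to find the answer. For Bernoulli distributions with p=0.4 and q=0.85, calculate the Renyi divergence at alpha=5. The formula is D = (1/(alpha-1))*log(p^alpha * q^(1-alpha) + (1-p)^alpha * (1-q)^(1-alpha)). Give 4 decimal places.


Renyi divergence of order alpha between Bernoulli distributions:
D = (1/(alpha-1))*log(p^alpha * q^(1-alpha) + (1-p)^alpha * (1-q)^(1-alpha)).
alpha = 5, p = 0.4, q = 0.85.
p^alpha * q^(1-alpha) = 0.4^5 * 0.85^-4 = 0.019617.
(1-p)^alpha * (1-q)^(1-alpha) = 0.6^5 * 0.15^-4 = 153.6.
sum = 0.019617 + 153.6 = 153.619617.
D = (1/4)*log(153.619617) = 1.2586

1.2586


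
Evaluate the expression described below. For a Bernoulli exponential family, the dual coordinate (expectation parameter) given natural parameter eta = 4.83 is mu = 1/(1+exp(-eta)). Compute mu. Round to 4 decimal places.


Dual coordinate (expectation parameter) for Bernoulli:
mu = 1/(1+exp(-eta)).
eta = 4.83.
exp(-eta) = exp(-4.83) = 0.007987.
mu = 1/(1+0.007987) = 0.9921

0.9921


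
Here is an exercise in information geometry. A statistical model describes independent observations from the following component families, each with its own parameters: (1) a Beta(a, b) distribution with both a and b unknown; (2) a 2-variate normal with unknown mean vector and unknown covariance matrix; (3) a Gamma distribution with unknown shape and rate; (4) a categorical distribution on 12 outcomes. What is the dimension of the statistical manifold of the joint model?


The dimension of a statistical manifold equals the number of free
(independent) real parameters of the model. For a product of independent
blocks the parameter counts add.
- Beta (a, b): 2.
- 2-variate normal: 2 (mean) + 2*3/2 = 3 (symmetric covariance) = 5.
- Gamma (shape, rate): 2.
- categorical on 12 outcomes (probabilities sum to 1): 12-1 = 11.
Total = 2 + 5 + 2 + 11 = 20.
Dimension = 20

20
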